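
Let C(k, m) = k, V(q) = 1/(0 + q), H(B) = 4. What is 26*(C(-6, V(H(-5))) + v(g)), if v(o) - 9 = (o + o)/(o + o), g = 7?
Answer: 104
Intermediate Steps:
V(q) = 1/q
v(o) = 10 (v(o) = 9 + (o + o)/(o + o) = 9 + (2*o)/((2*o)) = 9 + (2*o)*(1/(2*o)) = 9 + 1 = 10)
26*(C(-6, V(H(-5))) + v(g)) = 26*(-6 + 10) = 26*4 = 104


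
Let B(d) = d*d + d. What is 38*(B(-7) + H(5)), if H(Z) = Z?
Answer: 1786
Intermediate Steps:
B(d) = d + d² (B(d) = d² + d = d + d²)
38*(B(-7) + H(5)) = 38*(-7*(1 - 7) + 5) = 38*(-7*(-6) + 5) = 38*(42 + 5) = 38*47 = 1786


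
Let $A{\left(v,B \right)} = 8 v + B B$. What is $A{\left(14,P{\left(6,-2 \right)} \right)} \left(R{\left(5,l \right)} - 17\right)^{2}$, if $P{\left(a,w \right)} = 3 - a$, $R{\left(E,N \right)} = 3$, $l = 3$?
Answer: $23716$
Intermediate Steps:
$A{\left(v,B \right)} = B^{2} + 8 v$ ($A{\left(v,B \right)} = 8 v + B^{2} = B^{2} + 8 v$)
$A{\left(14,P{\left(6,-2 \right)} \right)} \left(R{\left(5,l \right)} - 17\right)^{2} = \left(\left(3 - 6\right)^{2} + 8 \cdot 14\right) \left(3 - 17\right)^{2} = \left(\left(3 - 6\right)^{2} + 112\right) \left(-14\right)^{2} = \left(\left(-3\right)^{2} + 112\right) 196 = \left(9 + 112\right) 196 = 121 \cdot 196 = 23716$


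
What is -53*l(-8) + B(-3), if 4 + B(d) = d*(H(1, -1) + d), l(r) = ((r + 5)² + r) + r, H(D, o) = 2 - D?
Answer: 373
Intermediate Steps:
l(r) = (5 + r)² + 2*r (l(r) = ((5 + r)² + r) + r = (r + (5 + r)²) + r = (5 + r)² + 2*r)
B(d) = -4 + d*(1 + d) (B(d) = -4 + d*((2 - 1*1) + d) = -4 + d*((2 - 1) + d) = -4 + d*(1 + d))
-53*l(-8) + B(-3) = -53*((5 - 8)² + 2*(-8)) + (-4 - 3 + (-3)²) = -53*((-3)² - 16) + (-4 - 3 + 9) = -53*(9 - 16) + 2 = -53*(-7) + 2 = 371 + 2 = 373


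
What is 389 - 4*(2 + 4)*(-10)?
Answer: 629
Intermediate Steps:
389 - 4*(2 + 4)*(-10) = 389 - 4*6*(-10) = 389 - 24*(-10) = 389 + 240 = 629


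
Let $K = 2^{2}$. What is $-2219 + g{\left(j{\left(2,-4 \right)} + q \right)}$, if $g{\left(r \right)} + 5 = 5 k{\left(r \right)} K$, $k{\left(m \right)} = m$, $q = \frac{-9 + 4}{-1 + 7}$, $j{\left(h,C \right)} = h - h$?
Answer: $- \frac{6722}{3} \approx -2240.7$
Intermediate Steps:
$j{\left(h,C \right)} = 0$
$q = - \frac{5}{6} \approx -0.83333$
$K = 4$
$g{\left(r \right)} = -5 + 20 r$ ($g{\left(r \right)} = -5 + 5 r 4 = -5 + 20 r$)
$-2219 + g{\left(j{\left(2,-4 \right)} + q \right)} = -2219 + \left(-5 + 20 \left(0 - \frac{5}{6}\right)\right) = -2219 + \left(-5 + 20 \left(- \frac{5}{6}\right)\right) = -2219 - \frac{65}{3} = - \frac{6722}{3}$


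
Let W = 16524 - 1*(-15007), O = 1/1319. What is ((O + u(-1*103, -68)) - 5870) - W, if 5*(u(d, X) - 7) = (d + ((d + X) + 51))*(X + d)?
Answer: -196315998/6595 ≈ -29767.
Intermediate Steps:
O = 1/1319 ≈ 0.00075815
u(d, X) = 7 + (X + d)*(51 + X + 2*d)/5 (u(d, X) = 7 + ((d + ((d + X) + 51))*(X + d))/5 = 7 + ((d + ((X + d) + 51))*(X + d))/5 = 7 + ((d + (51 + X + d))*(X + d))/5 = 7 + ((51 + X + 2*d)*(X + d))/5 = 7 + ((X + d)*(51 + X + 2*d))/5 = 7 + (X + d)*(51 + X + 2*d)/5)
W = 31531 (W = 16524 + 15007 = 31531)
((O + u(-1*103, -68)) - 5870) - W = ((1/1319 + (7 + (⅕)*(-68)² + 2*(-1*103)²/5 + (51/5)*(-68) + 51*(-1*103)/5 + (⅗)*(-68)*(-1*103))) - 5870) - 1*31531 = ((1/1319 + (7 + (⅕)*4624 + (⅖)*(-103)² - 3468/5 + (51/5)*(-103) + (⅗)*(-68)*(-103))) - 5870) - 31531 = ((1/1319 + (7 + 4624/5 + (⅖)*10609 - 3468/5 - 5253/5 + 21012/5)) - 5870) - 31531 = ((1/1319 + (7 + 4624/5 + 21218/5 - 3468/5 - 5253/5 + 21012/5)) - 5870) - 31531 = ((1/1319 + 38168/5) - 5870) - 31531 = (50343597/6595 - 5870) - 31531 = 11630947/6595 - 31531 = -196315998/6595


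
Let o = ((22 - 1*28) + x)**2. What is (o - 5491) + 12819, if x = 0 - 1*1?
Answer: 7377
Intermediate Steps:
x = -1 (x = 0 - 1 = -1)
o = 49 (o = ((22 - 1*28) - 1)**2 = ((22 - 28) - 1)**2 = (-6 - 1)**2 = (-7)**2 = 49)
(o - 5491) + 12819 = (49 - 5491) + 12819 = -5442 + 12819 = 7377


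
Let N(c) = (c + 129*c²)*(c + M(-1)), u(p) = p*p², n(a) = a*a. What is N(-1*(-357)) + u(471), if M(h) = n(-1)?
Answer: 5990464635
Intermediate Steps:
n(a) = a²
M(h) = 1 (M(h) = (-1)² = 1)
u(p) = p³
N(c) = (1 + c)*(c + 129*c²) (N(c) = (c + 129*c²)*(c + 1) = (c + 129*c²)*(1 + c) = (1 + c)*(c + 129*c²))
N(-1*(-357)) + u(471) = (-1*(-357))*(1 + 129*(-1*(-357))² + 130*(-1*(-357))) + 471³ = 357*(1 + 129*357² + 130*357) + 104487111 = 357*(1 + 129*127449 + 46410) + 104487111 = 357*(1 + 16440921 + 46410) + 104487111 = 357*16487332 + 104487111 = 5885977524 + 104487111 = 5990464635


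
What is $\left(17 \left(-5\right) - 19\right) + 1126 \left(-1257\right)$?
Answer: $-1415486$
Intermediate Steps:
$\left(17 \left(-5\right) - 19\right) + 1126 \left(-1257\right) = \left(-85 - 19\right) - 1415382 = -104 - 1415382 = -1415486$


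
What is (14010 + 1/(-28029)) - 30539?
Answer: -463291342/28029 ≈ -16529.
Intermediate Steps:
(14010 + 1/(-28029)) - 30539 = (14010 - 1/28029) - 30539 = 392686289/28029 - 30539 = -463291342/28029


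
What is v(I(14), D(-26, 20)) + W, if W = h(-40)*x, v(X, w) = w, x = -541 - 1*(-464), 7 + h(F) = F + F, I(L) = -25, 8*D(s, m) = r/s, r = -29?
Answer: 1393421/208 ≈ 6699.1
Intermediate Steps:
D(s, m) = -29/(8*s) (D(s, m) = (-29/s)/8 = -29/(8*s))
h(F) = -7 + 2*F (h(F) = -7 + (F + F) = -7 + 2*F)
x = -77 (x = -541 + 464 = -77)
W = 6699 (W = (-7 + 2*(-40))*(-77) = (-7 - 80)*(-77) = -87*(-77) = 6699)
v(I(14), D(-26, 20)) + W = -29/8/(-26) + 6699 = -29/8*(-1/26) + 6699 = 29/208 + 6699 = 1393421/208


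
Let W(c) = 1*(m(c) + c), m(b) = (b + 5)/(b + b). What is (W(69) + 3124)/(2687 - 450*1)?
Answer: 220354/154353 ≈ 1.4276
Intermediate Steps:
m(b) = (5 + b)/(2*b) (m(b) = (5 + b)/((2*b)) = (5 + b)*(1/(2*b)) = (5 + b)/(2*b))
W(c) = c + (5 + c)/(2*c) (W(c) = 1*((5 + c)/(2*c) + c) = 1*(c + (5 + c)/(2*c)) = c + (5 + c)/(2*c))
(W(69) + 3124)/(2687 - 450*1) = ((1/2 + 69 + (5/2)/69) + 3124)/(2687 - 450*1) = ((1/2 + 69 + (5/2)*(1/69)) + 3124)/(2687 - 450) = ((1/2 + 69 + 5/138) + 3124)/2237 = (4798/69 + 3124)*(1/2237) = (220354/69)*(1/2237) = 220354/154353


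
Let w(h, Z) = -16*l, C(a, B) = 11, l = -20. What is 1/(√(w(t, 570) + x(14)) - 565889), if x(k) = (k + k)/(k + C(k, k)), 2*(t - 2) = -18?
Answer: -14147225/8005758999997 - 30*√223/8005758999997 ≈ -1.7672e-6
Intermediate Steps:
t = -7 (t = 2 + (½)*(-18) = 2 - 9 = -7)
w(h, Z) = 320 (w(h, Z) = -16*(-20) = 320)
x(k) = 2*k/(11 + k) (x(k) = (k + k)/(k + 11) = (2*k)/(11 + k) = 2*k/(11 + k))
1/(√(w(t, 570) + x(14)) - 565889) = 1/(√(320 + 2*14/(11 + 14)) - 565889) = 1/(√(320 + 2*14/25) - 565889) = 1/(√(320 + 2*14*(1/25)) - 565889) = 1/(√(320 + 28/25) - 565889) = 1/(√(8028/25) - 565889) = 1/(6*√223/5 - 565889) = 1/(-565889 + 6*√223/5)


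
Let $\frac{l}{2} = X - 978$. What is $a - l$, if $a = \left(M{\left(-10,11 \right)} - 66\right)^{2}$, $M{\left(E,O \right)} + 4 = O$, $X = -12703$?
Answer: $30843$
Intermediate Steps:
$M{\left(E,O \right)} = -4 + O$
$l = -27362$ ($l = 2 \left(-12703 - 978\right) = 2 \left(-13681\right) = -27362$)
$a = 3481$ ($a = \left(\left(-4 + 11\right) - 66\right)^{2} = \left(7 - 66\right)^{2} = \left(-59\right)^{2} = 3481$)
$a - l = 3481 - -27362 = 3481 + 27362 = 30843$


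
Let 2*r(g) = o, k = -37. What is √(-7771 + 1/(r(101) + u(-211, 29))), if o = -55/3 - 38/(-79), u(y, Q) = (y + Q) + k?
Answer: I*√90703111680037/108037 ≈ 88.153*I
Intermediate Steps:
u(y, Q) = -37 + Q + y (u(y, Q) = (y + Q) - 37 = (Q + y) - 37 = -37 + Q + y)
o = -4231/237 (o = -55*⅓ - 38*(-1/79) = -55/3 + 38/79 = -4231/237 ≈ -17.852)
r(g) = -4231/474 (r(g) = (½)*(-4231/237) = -4231/474)
√(-7771 + 1/(r(101) + u(-211, 29))) = √(-7771 + 1/(-4231/474 + (-37 + 29 - 211))) = √(-7771 + 1/(-4231/474 - 219)) = √(-7771 + 1/(-108037/474)) = √(-7771 - 474/108037) = √(-839556001/108037) = I*√90703111680037/108037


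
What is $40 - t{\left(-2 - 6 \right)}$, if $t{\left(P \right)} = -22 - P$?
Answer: $54$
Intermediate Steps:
$40 - t{\left(-2 - 6 \right)} = 40 - \left(-22 - \left(-2 - 6\right)\right) = 40 - \left(-22 - -8\right) = 40 - \left(-22 + 8\right) = 40 - -14 = 40 + 14 = 54$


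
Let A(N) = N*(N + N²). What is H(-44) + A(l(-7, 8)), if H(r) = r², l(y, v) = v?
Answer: 2512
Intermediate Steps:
H(-44) + A(l(-7, 8)) = (-44)² + 8²*(1 + 8) = 1936 + 64*9 = 1936 + 576 = 2512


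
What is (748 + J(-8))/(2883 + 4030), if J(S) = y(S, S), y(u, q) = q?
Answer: 740/6913 ≈ 0.10704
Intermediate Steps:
J(S) = S
(748 + J(-8))/(2883 + 4030) = (748 - 8)/(2883 + 4030) = 740/6913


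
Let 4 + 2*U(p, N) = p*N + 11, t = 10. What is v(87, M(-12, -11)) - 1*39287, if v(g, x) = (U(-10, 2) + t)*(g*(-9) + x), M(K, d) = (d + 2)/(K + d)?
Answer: -966601/23 ≈ -42026.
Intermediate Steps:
U(p, N) = 7/2 + N*p/2 (U(p, N) = -2 + (p*N + 11)/2 = -2 + (N*p + 11)/2 = -2 + (11 + N*p)/2 = -2 + (11/2 + N*p/2) = 7/2 + N*p/2)
M(K, d) = (2 + d)/(K + d)
v(g, x) = -63*g/2 + 7*x/2 (v(g, x) = ((7/2 + (½)*2*(-10)) + 10)*(g*(-9) + x) = ((7/2 - 10) + 10)*(-9*g + x) = (-13/2 + 10)*(x - 9*g) = 7*(x - 9*g)/2 = -63*g/2 + 7*x/2)
v(87, M(-12, -11)) - 1*39287 = (-63/2*87 + 7*((2 - 11)/(-12 - 11))/2) - 1*39287 = (-5481/2 + 7*(-9/(-23))/2) - 39287 = (-5481/2 + 7*(-1/23*(-9))/2) - 39287 = (-5481/2 + (7/2)*(9/23)) - 39287 = (-5481/2 + 63/46) - 39287 = -63000/23 - 39287 = -966601/23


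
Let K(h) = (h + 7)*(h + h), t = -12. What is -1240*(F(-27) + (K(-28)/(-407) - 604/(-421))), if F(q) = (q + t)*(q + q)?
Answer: -447153317360/171347 ≈ -2.6096e+6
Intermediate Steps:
K(h) = 2*h*(7 + h) (K(h) = (7 + h)*(2*h) = 2*h*(7 + h))
F(q) = 2*q*(-12 + q) (F(q) = (q - 12)*(q + q) = (-12 + q)*(2*q) = 2*q*(-12 + q))
-1240*(F(-27) + (K(-28)/(-407) - 604/(-421))) = -1240*(2*(-27)*(-12 - 27) + ((2*(-28)*(7 - 28))/(-407) - 604/(-421))) = -1240*(2*(-27)*(-39) + ((2*(-28)*(-21))*(-1/407) - 604*(-1/421))) = -1240*(2106 + (1176*(-1/407) + 604/421)) = -1240*(2106 + (-1176/407 + 604/421)) = -1240*(2106 - 249268/171347) = -1240*360607514/171347 = -447153317360/171347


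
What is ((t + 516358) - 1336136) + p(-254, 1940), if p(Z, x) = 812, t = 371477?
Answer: -447489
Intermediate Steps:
((t + 516358) - 1336136) + p(-254, 1940) = ((371477 + 516358) - 1336136) + 812 = (887835 - 1336136) + 812 = -448301 + 812 = -447489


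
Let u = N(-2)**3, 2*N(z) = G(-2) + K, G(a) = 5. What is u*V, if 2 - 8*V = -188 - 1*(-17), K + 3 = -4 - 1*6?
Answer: -1384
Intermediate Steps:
K = -13 (K = -3 + (-4 - 1*6) = -3 + (-4 - 6) = -3 - 10 = -13)
V = 173/8 (V = 1/4 - (-188 - 1*(-17))/8 = 1/4 - (-188 + 17)/8 = 1/4 - 1/8*(-171) = 1/4 + 171/8 = 173/8 ≈ 21.625)
N(z) = -4 (N(z) = (5 - 13)/2 = (1/2)*(-8) = -4)
u = -64 (u = (-4)**3 = -64)
u*V = -64*173/8 = -1384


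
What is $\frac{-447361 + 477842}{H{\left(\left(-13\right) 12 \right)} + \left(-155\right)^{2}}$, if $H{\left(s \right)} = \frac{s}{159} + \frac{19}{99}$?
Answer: $\frac{9407871}{7415002} \approx 1.2688$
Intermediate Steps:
$H{\left(s \right)} = \frac{19}{99} + \frac{s}{159}$ ($H{\left(s \right)} = s \frac{1}{159} + 19 \cdot \frac{1}{99} = \frac{s}{159} + \frac{19}{99} = \frac{19}{99} + \frac{s}{159}$)
$\frac{-447361 + 477842}{H{\left(\left(-13\right) 12 \right)} + \left(-155\right)^{2}} = \frac{-447361 + 477842}{\left(\frac{19}{99} + \frac{\left(-13\right) 12}{159}\right) + \left(-155\right)^{2}} = \frac{30481}{\left(\frac{19}{99} + \frac{1}{159} \left(-156\right)\right) + 24025} = \frac{30481}{\left(\frac{19}{99} - \frac{52}{53}\right) + 24025} = \frac{30481}{- \frac{4141}{5247} + 24025} = \frac{30481}{\frac{126055034}{5247}} = 30481 \cdot \frac{5247}{126055034} = \frac{9407871}{7415002}$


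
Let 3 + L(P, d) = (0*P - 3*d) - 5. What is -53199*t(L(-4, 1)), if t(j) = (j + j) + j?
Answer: 1755567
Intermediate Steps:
L(P, d) = -8 - 3*d (L(P, d) = -3 + ((0*P - 3*d) - 5) = -3 + ((0 - 3*d) - 5) = -3 + (-3*d - 5) = -3 + (-5 - 3*d) = -8 - 3*d)
t(j) = 3*j (t(j) = 2*j + j = 3*j)
-53199*t(L(-4, 1)) = -159597*(-8 - 3*1) = -159597*(-8 - 3) = -159597*(-11) = -53199*(-33) = 1755567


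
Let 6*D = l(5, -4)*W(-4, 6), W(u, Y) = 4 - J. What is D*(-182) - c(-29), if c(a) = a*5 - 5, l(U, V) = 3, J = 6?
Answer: 332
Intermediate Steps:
W(u, Y) = -2 (W(u, Y) = 4 - 1*6 = 4 - 6 = -2)
c(a) = -5 + 5*a (c(a) = 5*a - 5 = -5 + 5*a)
D = -1 (D = (3*(-2))/6 = (1/6)*(-6) = -1)
D*(-182) - c(-29) = -1*(-182) - (-5 + 5*(-29)) = 182 - (-5 - 145) = 182 - 1*(-150) = 182 + 150 = 332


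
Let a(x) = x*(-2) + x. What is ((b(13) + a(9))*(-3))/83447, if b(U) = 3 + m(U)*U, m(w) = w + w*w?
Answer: -7080/83447 ≈ -0.084844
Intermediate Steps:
m(w) = w + w²
a(x) = -x (a(x) = -2*x + x = -x)
b(U) = 3 + U²*(1 + U) (b(U) = 3 + (U*(1 + U))*U = 3 + U²*(1 + U))
((b(13) + a(9))*(-3))/83447 = (((3 + 13²*(1 + 13)) - 1*9)*(-3))/83447 = (((3 + 169*14) - 9)*(-3))*(1/83447) = (((3 + 2366) - 9)*(-3))*(1/83447) = ((2369 - 9)*(-3))*(1/83447) = (2360*(-3))*(1/83447) = -7080*1/83447 = -7080/83447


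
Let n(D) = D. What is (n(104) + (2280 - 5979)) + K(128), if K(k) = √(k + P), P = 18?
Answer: -3595 + √146 ≈ -3582.9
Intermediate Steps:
K(k) = √(18 + k) (K(k) = √(k + 18) = √(18 + k))
(n(104) + (2280 - 5979)) + K(128) = (104 + (2280 - 5979)) + √(18 + 128) = (104 - 3699) + √146 = -3595 + √146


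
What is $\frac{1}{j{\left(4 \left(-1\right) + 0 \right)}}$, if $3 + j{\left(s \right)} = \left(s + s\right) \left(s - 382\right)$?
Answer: $\frac{1}{3085} \approx 0.00032415$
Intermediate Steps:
$j{\left(s \right)} = -3 + 2 s \left(-382 + s\right)$ ($j{\left(s \right)} = -3 + \left(s + s\right) \left(s - 382\right) = -3 + 2 s \left(-382 + s\right)$)
$\frac{1}{j{\left(4 \left(-1\right) + 0 \right)}} = \frac{1}{-3 - 764 \left(4 \left(-1\right) + 0\right) + 2 \left(4 \left(-1\right) + 0\right)^{2}} = \frac{1}{-3 - 764 \left(-4 + 0\right) + 2 \left(-4 + 0\right)^{2}} = \frac{1}{-3 - -3056 + 2 \left(-4\right)^{2}} = \frac{1}{-3 + 3056 + 2 \cdot 16} = \frac{1}{-3 + 3056 + 32} = \frac{1}{3085}$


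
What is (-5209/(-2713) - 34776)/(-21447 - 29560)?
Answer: 94342079/138381991 ≈ 0.68175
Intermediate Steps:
(-5209/(-2713) - 34776)/(-21447 - 29560) = (-5209*(-1/2713) - 34776)/(-51007) = (5209/2713 - 34776)*(-1/51007) = -94342079/2713*(-1/51007) = 94342079/138381991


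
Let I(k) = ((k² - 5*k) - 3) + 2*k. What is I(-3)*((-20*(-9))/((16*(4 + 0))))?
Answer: 675/16 ≈ 42.188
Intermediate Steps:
I(k) = -3 + k² - 3*k (I(k) = (-3 + k² - 5*k) + 2*k = -3 + k² - 3*k)
I(-3)*((-20*(-9))/((16*(4 + 0)))) = (-3 + (-3)² - 3*(-3))*((-20*(-9))/((16*(4 + 0)))) = (-3 + 9 + 9)*(180/((16*4))) = 15*(180/64) = 15*(180*(1/64)) = 15*(45/16) = 675/16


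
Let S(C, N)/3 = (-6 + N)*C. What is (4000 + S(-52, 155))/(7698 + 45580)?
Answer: -566/1567 ≈ -0.36120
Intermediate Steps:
S(C, N) = 3*C*(-6 + N) (S(C, N) = 3*((-6 + N)*C) = 3*(C*(-6 + N)) = 3*C*(-6 + N))
(4000 + S(-52, 155))/(7698 + 45580) = (4000 + 3*(-52)*(-6 + 155))/(7698 + 45580) = (4000 + 3*(-52)*149)/53278 = (4000 - 23244)*(1/53278) = -19244*1/53278 = -566/1567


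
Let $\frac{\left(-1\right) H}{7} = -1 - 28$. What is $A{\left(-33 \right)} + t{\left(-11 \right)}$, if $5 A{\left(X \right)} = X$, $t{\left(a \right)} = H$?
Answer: $\frac{982}{5} \approx 196.4$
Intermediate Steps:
$H = 203$ ($H = - 7 \left(-1 - 28\right) = \left(-7\right) \left(-29\right) = 203$)
$t{\left(a \right)} = 203$
$A{\left(X \right)} = \frac{X}{5}$
$A{\left(-33 \right)} + t{\left(-11 \right)} = \frac{1}{5} \left(-33\right) + 203 = - \frac{33}{5} + 203 = \frac{982}{5}$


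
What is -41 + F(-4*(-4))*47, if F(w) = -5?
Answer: -276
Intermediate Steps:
-41 + F(-4*(-4))*47 = -41 - 5*47 = -41 - 235 = -276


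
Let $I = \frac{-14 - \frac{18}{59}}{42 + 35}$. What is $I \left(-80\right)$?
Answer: $\frac{67520}{4543} \approx 14.862$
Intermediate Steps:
$I = - \frac{844}{4543}$ ($I = \frac{-14 - \frac{18}{59}}{77} = \left(-14 - \frac{18}{59}\right) \frac{1}{77} = \left(- \frac{844}{59}\right) \frac{1}{77} = - \frac{844}{4543} \approx -0.18578$)
$I \left(-80\right) = \left(- \frac{844}{4543}\right) \left(-80\right) = \frac{67520}{4543}$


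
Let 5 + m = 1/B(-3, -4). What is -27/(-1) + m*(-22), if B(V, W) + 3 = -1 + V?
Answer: 981/7 ≈ 140.14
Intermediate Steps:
B(V, W) = -4 + V (B(V, W) = -3 + (-1 + V) = -4 + V)
m = -36/7 (m = -5 + 1/(-4 - 3) = -5 + 1/(-7) = -5 - ⅐ = -36/7 ≈ -5.1429)
-27/(-1) + m*(-22) = -27/(-1) - 36/7*(-22) = -27*(-1) + 792/7 = 27 + 792/7 = 981/7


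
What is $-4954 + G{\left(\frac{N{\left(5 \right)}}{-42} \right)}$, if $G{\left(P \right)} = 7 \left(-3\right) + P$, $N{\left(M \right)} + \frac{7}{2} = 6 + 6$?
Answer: $- \frac{417917}{84} \approx -4975.2$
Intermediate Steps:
$N{\left(M \right)} = \frac{17}{2}$ ($N{\left(M \right)} = - \frac{7}{2} + \left(6 + 6\right) = - \frac{7}{2} + 12 = \frac{17}{2}$)
$G{\left(P \right)} = -21 + P$
$-4954 + G{\left(\frac{N{\left(5 \right)}}{-42} \right)} = -4954 - \left(21 - \frac{17}{2 \left(-42\right)}\right) = -4954 + \left(-21 + \frac{17}{2} \left(- \frac{1}{42}\right)\right) = -4954 - \frac{1781}{84} = - \frac{417917}{84}$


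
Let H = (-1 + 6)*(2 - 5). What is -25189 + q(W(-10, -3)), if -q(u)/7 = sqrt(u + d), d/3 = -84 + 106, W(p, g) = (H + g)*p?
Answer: -25189 - 7*sqrt(246) ≈ -25299.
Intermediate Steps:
H = -15 (H = 5*(-3) = -15)
W(p, g) = p*(-15 + g) (W(p, g) = (-15 + g)*p = p*(-15 + g))
d = 66 (d = 3*(-84 + 106) = 3*22 = 66)
q(u) = -7*sqrt(66 + u) (q(u) = -7*sqrt(u + 66) = -7*sqrt(66 + u))
-25189 + q(W(-10, -3)) = -25189 - 7*sqrt(66 - 10*(-15 - 3)) = -25189 - 7*sqrt(66 - 10*(-18)) = -25189 - 7*sqrt(66 + 180) = -25189 - 7*sqrt(246)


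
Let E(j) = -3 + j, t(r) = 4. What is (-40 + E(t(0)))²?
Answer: 1521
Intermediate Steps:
(-40 + E(t(0)))² = (-40 + (-3 + 4))² = (-40 + 1)² = (-39)² = 1521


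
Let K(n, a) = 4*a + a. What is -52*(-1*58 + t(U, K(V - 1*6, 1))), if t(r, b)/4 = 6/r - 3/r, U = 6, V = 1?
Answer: 2912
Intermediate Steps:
K(n, a) = 5*a
t(r, b) = 12/r (t(r, b) = 4*(6/r - 3/r) = 4*(3/r) = 12/r)
-52*(-1*58 + t(U, K(V - 1*6, 1))) = -52*(-1*58 + 12/6) = -52*(-58 + 12*(⅙)) = -52*(-58 + 2) = -52*(-56) = 2912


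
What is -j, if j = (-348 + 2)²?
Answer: -119716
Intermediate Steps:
j = 119716 (j = (-346)² = 119716)
-j = -1*119716 = -119716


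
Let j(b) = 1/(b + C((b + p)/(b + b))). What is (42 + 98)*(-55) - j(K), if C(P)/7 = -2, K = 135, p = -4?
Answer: -931701/121 ≈ -7700.0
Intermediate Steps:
C(P) = -14 (C(P) = 7*(-2) = -14)
j(b) = 1/(-14 + b) (j(b) = 1/(b - 14) = 1/(-14 + b))
(42 + 98)*(-55) - j(K) = (42 + 98)*(-55) - 1/(-14 + 135) = 140*(-55) - 1/121 = -7700 - 1*1/121 = -7700 - 1/121 = -931701/121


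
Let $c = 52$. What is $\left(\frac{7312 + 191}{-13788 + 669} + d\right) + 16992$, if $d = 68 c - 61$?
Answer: $\frac{89499690}{4373} \approx 20466.0$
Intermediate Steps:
$d = 3475$ ($d = 68 \cdot 52 - 61 = 3536 - 61 = 3475$)
$\left(\frac{7312 + 191}{-13788 + 669} + d\right) + 16992 = \left(\frac{7312 + 191}{-13788 + 669} + 3475\right) + 16992 = \left(\frac{7503}{-13119} + 3475\right) + 16992 = \left(7503 \left(- \frac{1}{13119}\right) + 3475\right) + 16992 = \left(- \frac{2501}{4373} + 3475\right) + 16992 = \frac{15193674}{4373} + 16992 = \frac{89499690}{4373}$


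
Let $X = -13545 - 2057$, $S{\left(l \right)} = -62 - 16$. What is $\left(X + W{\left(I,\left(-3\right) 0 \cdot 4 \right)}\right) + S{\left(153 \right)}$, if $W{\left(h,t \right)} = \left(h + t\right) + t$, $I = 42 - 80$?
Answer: $-15718$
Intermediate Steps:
$S{\left(l \right)} = -78$ ($S{\left(l \right)} = -62 - 16 = -78$)
$I = -38$
$X = -15602$
$W{\left(h,t \right)} = h + 2 t$
$\left(X + W{\left(I,\left(-3\right) 0 \cdot 4 \right)}\right) + S{\left(153 \right)} = \left(-15602 - \left(38 - 2 \left(-3\right) 0 \cdot 4\right)\right) - 78 = \left(-15602 - \left(38 - 2 \cdot 0 \cdot 4\right)\right) - 78 = \left(-15602 + \left(-38 + 2 \cdot 0\right)\right) - 78 = \left(-15602 + \left(-38 + 0\right)\right) - 78 = \left(-15602 - 38\right) - 78 = -15640 - 78 = -15718$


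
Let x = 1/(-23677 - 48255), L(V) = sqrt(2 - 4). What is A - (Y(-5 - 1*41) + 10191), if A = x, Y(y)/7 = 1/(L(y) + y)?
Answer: -776297913715/76175988 + 7*I*sqrt(2)/2118 ≈ -10191.0 + 0.004674*I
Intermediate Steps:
L(V) = I*sqrt(2) (L(V) = sqrt(-2) = I*sqrt(2))
x = -1/71932 (x = 1/(-71932) = -1/71932 ≈ -1.3902e-5)
Y(y) = 7/(y + I*sqrt(2)) (Y(y) = 7/(I*sqrt(2) + y) = 7/(y + I*sqrt(2)))
A = -1/71932 ≈ -1.3902e-5
A - (Y(-5 - 1*41) + 10191) = -1/71932 - (7/((-5 - 1*41) + I*sqrt(2)) + 10191) = -1/71932 - (7/((-5 - 41) + I*sqrt(2)) + 10191) = -1/71932 - (7/(-46 + I*sqrt(2)) + 10191) = -1/71932 - (10191 + 7/(-46 + I*sqrt(2))) = -1/71932 + (-10191 - 7/(-46 + I*sqrt(2))) = -733059013/71932 - 7/(-46 + I*sqrt(2))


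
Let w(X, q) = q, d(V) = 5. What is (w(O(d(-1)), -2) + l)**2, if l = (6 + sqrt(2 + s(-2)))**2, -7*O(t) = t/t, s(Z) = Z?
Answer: 1156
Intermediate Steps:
O(t) = -1/7 (O(t) = -t/(7*t) = -1/7*1 = -1/7)
l = 36 (l = (6 + sqrt(2 - 2))**2 = (6 + sqrt(0))**2 = (6 + 0)**2 = 6**2 = 36)
(w(O(d(-1)), -2) + l)**2 = (-2 + 36)**2 = 34**2 = 1156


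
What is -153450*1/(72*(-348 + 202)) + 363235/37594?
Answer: 266309045/10977448 ≈ 24.260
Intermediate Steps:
-153450*1/(72*(-348 + 202)) + 363235/37594 = -153450/(72*(-146)) + 363235*(1/37594) = -153450/(-10512) + 363235/37594 = -153450*(-1/10512) + 363235/37594 = 8525/584 + 363235/37594 = 266309045/10977448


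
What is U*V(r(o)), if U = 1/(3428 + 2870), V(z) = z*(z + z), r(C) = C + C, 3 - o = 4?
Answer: 4/3149 ≈ 0.0012702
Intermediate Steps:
o = -1 (o = 3 - 1*4 = 3 - 4 = -1)
r(C) = 2*C
V(z) = 2*z**2 (V(z) = z*(2*z) = 2*z**2)
U = 1/6298 ≈ 0.00015878
U*V(r(o)) = (2*(2*(-1))**2)/6298 = (2*(-2)**2)/6298 = (2*4)/6298 = (1/6298)*8 = 4/3149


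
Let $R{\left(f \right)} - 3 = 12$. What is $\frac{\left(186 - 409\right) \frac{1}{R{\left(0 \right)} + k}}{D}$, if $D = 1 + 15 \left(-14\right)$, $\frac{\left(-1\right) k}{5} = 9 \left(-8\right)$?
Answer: $\frac{223}{78375} \approx 0.0028453$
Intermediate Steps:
$R{\left(f \right)} = 15$ ($R{\left(f \right)} = 3 + 12 = 15$)
$k = 360$ ($k = - 5 \cdot 9 \left(-8\right) = \left(-5\right) \left(-72\right) = 360$)
$D = -209$ ($D = 1 - 210 = -209$)
$\frac{\left(186 - 409\right) \frac{1}{R{\left(0 \right)} + k}}{D} = \frac{\left(186 - 409\right) \frac{1}{15 + 360}}{-209} = - \frac{223}{375} \left(- \frac{1}{209}\right) = \left(-223\right) \frac{1}{375} \left(- \frac{1}{209}\right) = \left(- \frac{223}{375}\right) \left(- \frac{1}{209}\right) = \frac{223}{78375}$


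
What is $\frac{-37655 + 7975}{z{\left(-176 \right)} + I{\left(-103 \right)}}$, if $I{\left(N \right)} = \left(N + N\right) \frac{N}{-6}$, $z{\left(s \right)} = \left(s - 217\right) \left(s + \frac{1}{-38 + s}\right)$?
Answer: $- \frac{19054560}{42136709} \approx -0.45221$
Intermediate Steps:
$z{\left(s \right)} = \left(-217 + s\right) \left(s + \frac{1}{-38 + s}\right)$
$I{\left(N \right)} = - \frac{N^{2}}{3}$ ($I{\left(N \right)} = 2 N N \left(- \frac{1}{6}\right) = 2 N \left(- \frac{N}{6}\right) = - \frac{N^{2}}{3}$)
$\frac{-37655 + 7975}{z{\left(-176 \right)} + I{\left(-103 \right)}} = \frac{-37655 + 7975}{\frac{-217 + \left(-176\right)^{3} - 255 \left(-176\right)^{2} + 8247 \left(-176\right)}{-38 - 176} - \frac{\left(-103\right)^{2}}{3}} = - \frac{29680}{\frac{-217 - 5451776 - 7898880 - 1451472}{-214} - \frac{10609}{3}} = - \frac{29680}{- \frac{-217 - 5451776 - 7898880 - 1451472}{214} - \frac{10609}{3}} = - \frac{29680}{\left(- \frac{1}{214}\right) \left(-14802345\right) - \frac{10609}{3}} = - \frac{29680}{\frac{14802345}{214} - \frac{10609}{3}} = - \frac{29680}{\frac{42136709}{642}} = \left(-29680\right) \frac{642}{42136709} = - \frac{19054560}{42136709}$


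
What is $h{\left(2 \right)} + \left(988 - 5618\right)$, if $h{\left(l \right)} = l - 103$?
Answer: $-4731$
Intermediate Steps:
$h{\left(l \right)} = -103 + l$
$h{\left(2 \right)} + \left(988 - 5618\right) = \left(-103 + 2\right) + \left(988 - 5618\right) = -101 + \left(988 - 5618\right) = -101 - 4630 = -4731$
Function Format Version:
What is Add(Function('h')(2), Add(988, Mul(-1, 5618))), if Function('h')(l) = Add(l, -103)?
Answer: -4731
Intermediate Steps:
Function('h')(l) = Add(-103, l)
Add(Function('h')(2), Add(988, Mul(-1, 5618))) = Add(Add(-103, 2), Add(988, Mul(-1, 5618))) = Add(-101, Add(988, -5618)) = Add(-101, -4630) = -4731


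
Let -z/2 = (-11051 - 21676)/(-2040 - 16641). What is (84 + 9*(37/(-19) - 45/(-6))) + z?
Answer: 30872573/236626 ≈ 130.47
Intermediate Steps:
z = -21818/6227 (z = -2*(-11051 - 21676)/(-2040 - 16641) = -(-65454)/(-18681) = -(-65454)*(-1)/18681 = -2*10909/6227 = -21818/6227 ≈ -3.5038)
(84 + 9*(37/(-19) - 45/(-6))) + z = (84 + 9*(37/(-19) - 45/(-6))) - 21818/6227 = (84 + 9*(37*(-1/19) - 45*(-⅙))) - 21818/6227 = (84 + 9*(-37/19 + 15/2)) - 21818/6227 = (84 + 9*(211/38)) - 21818/6227 = (84 + 1899/38) - 21818/6227 = 5091/38 - 21818/6227 = 30872573/236626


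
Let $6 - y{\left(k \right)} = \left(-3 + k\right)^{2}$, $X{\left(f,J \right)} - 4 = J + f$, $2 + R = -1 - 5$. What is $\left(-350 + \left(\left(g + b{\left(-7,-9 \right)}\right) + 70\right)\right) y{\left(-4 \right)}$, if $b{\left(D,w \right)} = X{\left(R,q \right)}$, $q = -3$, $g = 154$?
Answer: $5719$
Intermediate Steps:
$R = -8$ ($R = -2 - 6 = -8$)
$X{\left(f,J \right)} = 4 + J + f$ ($X{\left(f,J \right)} = 4 + \left(J + f\right) = 4 + J + f$)
$y{\left(k \right)} = 6 - \left(-3 + k\right)^{2}$
$b{\left(D,w \right)} = -7$ ($b{\left(D,w \right)} = 4 - 3 - 8 = -7$)
$\left(-350 + \left(\left(g + b{\left(-7,-9 \right)}\right) + 70\right)\right) y{\left(-4 \right)} = \left(-350 + \left(\left(154 - 7\right) + 70\right)\right) \left(6 - \left(-3 - 4\right)^{2}\right) = \left(-350 + \left(147 + 70\right)\right) \left(6 - \left(-7\right)^{2}\right) = \left(-350 + 217\right) \left(6 - 49\right) = - 133 \left(6 - 49\right) = \left(-133\right) \left(-43\right) = 5719$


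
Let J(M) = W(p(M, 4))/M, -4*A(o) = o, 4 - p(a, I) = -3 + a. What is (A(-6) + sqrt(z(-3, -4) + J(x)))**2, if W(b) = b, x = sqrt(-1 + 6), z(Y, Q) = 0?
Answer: (15 + 2*5**(3/4)*sqrt(7 - sqrt(5)))**2/100 ≈ 8.7594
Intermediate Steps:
x = sqrt(5) ≈ 2.2361
p(a, I) = 7 - a (p(a, I) = 4 - (-3 + a) = 4 + (3 - a) = 7 - a)
A(o) = -o/4
J(M) = (7 - M)/M
(A(-6) + sqrt(z(-3, -4) + J(x)))**2 = (-1/4*(-6) + sqrt(0 + (7 - sqrt(5))/(sqrt(5))))**2 = (3/2 + sqrt(0 + (sqrt(5)/5)*(7 - sqrt(5))))**2 = (3/2 + sqrt(0 + sqrt(5)*(7 - sqrt(5))/5))**2 = (3/2 + sqrt(sqrt(5)*(7 - sqrt(5))/5))**2 = (3/2 + 5**(3/4)*sqrt(7 - sqrt(5))/5)**2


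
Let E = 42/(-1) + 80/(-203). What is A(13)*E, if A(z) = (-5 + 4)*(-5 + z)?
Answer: 68848/203 ≈ 339.15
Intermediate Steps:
A(z) = 5 - z (A(z) = -(-5 + z) = 5 - z)
E = -8606/203 (E = 42*(-1) + 80*(-1/203) = -42 - 80/203 = -8606/203 ≈ -42.394)
A(13)*E = (5 - 1*13)*(-8606/203) = (5 - 13)*(-8606/203) = -8*(-8606/203) = 68848/203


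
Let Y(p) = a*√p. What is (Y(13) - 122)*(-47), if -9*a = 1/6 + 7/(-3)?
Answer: 5734 - 611*√13/54 ≈ 5693.2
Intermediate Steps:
a = 13/54 (a = -(1/6 + 7/(-3))/9 = -(1*(⅙) + 7*(-⅓))/9 = -(⅙ - 7/3)/9 = -⅑*(-13/6) = 13/54 ≈ 0.24074)
Y(p) = 13*√p/54
(Y(13) - 122)*(-47) = (13*√13/54 - 122)*(-47) = (-122 + 13*√13/54)*(-47) = 5734 - 611*√13/54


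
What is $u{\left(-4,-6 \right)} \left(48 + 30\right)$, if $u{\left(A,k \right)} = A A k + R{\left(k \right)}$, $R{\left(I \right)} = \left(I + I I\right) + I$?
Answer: $-5616$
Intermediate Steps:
$R{\left(I \right)} = I^{2} + 2 I$ ($R{\left(I \right)} = \left(I + I^{2}\right) + I = I^{2} + 2 I$)
$u{\left(A,k \right)} = k A^{2} + k \left(2 + k\right)$ ($u{\left(A,k \right)} = A A k + k \left(2 + k\right) = A^{2} k + k \left(2 + k\right) = k A^{2} + k \left(2 + k\right)$)
$u{\left(-4,-6 \right)} \left(48 + 30\right) = - 6 \left(2 - 6 + \left(-4\right)^{2}\right) \left(48 + 30\right) = - 6 \left(2 - 6 + 16\right) 78 = \left(-6\right) 12 \cdot 78 = \left(-72\right) 78 = -5616$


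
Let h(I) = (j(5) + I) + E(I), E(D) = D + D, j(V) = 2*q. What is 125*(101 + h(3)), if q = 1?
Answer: 14000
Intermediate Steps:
j(V) = 2 (j(V) = 2*1 = 2)
E(D) = 2*D
h(I) = 2 + 3*I (h(I) = (2 + I) + 2*I = 2 + 3*I)
125*(101 + h(3)) = 125*(101 + (2 + 3*3)) = 125*(101 + (2 + 9)) = 125*(101 + 11) = 125*112 = 14000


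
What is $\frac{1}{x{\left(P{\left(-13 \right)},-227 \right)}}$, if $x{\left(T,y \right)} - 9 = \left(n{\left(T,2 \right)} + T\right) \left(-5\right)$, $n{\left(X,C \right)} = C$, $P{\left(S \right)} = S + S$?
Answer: $\frac{1}{129} \approx 0.0077519$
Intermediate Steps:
$P{\left(S \right)} = 2 S$
$x{\left(T,y \right)} = -1 - 5 T$ ($x{\left(T,y \right)} = 9 + \left(2 + T\right) \left(-5\right) = 9 - \left(10 + 5 T\right) = -1 - 5 T$)
$\frac{1}{x{\left(P{\left(-13 \right)},-227 \right)}} = \frac{1}{-1 - 5 \cdot 2 \left(-13\right)} = \frac{1}{-1 - -130} = \frac{1}{-1 + 130} = \frac{1}{129}$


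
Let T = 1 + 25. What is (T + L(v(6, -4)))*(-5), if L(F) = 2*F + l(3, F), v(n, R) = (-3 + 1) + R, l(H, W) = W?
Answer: -40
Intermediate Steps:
v(n, R) = -2 + R
L(F) = 3*F (L(F) = 2*F + F = 3*F)
T = 26
(T + L(v(6, -4)))*(-5) = (26 + 3*(-2 - 4))*(-5) = (26 + 3*(-6))*(-5) = (26 - 18)*(-5) = 8*(-5) = -40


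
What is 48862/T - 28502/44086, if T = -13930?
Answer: -91112964/21932785 ≈ -4.1542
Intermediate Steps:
48862/T - 28502/44086 = 48862/(-13930) - 28502/44086 = 48862*(-1/13930) - 28502*1/44086 = -24431/6965 - 14251/22043 = -91112964/21932785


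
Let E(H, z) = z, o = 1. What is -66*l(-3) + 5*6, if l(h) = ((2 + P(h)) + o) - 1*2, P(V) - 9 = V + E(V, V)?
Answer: -234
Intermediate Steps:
P(V) = 9 + 2*V (P(V) = 9 + (V + V) = 9 + 2*V)
l(h) = 10 + 2*h (l(h) = ((2 + (9 + 2*h)) + 1) - 1*2 = ((11 + 2*h) + 1) - 2 = (12 + 2*h) - 2 = 10 + 2*h)
-66*l(-3) + 5*6 = -66*(10 + 2*(-3)) + 5*6 = -66*(10 - 6) + 30 = -66*4 + 30 = -264 + 30 = -234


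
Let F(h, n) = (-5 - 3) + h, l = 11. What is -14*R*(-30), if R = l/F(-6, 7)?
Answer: -330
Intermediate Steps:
F(h, n) = -8 + h
R = -11/14 (R = 11/(-8 - 6) = 11/(-14) = 11*(-1/14) = -11/14 ≈ -0.78571)
-14*R*(-30) = -14*(-11/14)*(-30) = 11*(-30) = -330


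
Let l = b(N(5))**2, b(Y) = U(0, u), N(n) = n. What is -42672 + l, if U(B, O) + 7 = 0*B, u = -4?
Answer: -42623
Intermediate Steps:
U(B, O) = -7 (U(B, O) = -7 + 0*B = -7 + 0 = -7)
b(Y) = -7
l = 49 (l = (-7)**2 = 49)
-42672 + l = -42672 + 49 = -42623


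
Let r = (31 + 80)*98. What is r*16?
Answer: 174048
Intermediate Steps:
r = 10878 (r = 111*98 = 10878)
r*16 = 10878*16 = 174048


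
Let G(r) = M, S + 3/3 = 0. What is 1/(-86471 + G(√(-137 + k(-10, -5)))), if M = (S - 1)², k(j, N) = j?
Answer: -1/86467 ≈ -1.1565e-5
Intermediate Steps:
S = -1 (S = -1 + 0 = -1)
M = 4 (M = (-1 - 1)² = (-2)² = 4)
G(r) = 4
1/(-86471 + G(√(-137 + k(-10, -5)))) = 1/(-86471 + 4) = 1/(-86467) = -1/86467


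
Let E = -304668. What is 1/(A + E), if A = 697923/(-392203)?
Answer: -392203/119492401527 ≈ -3.2822e-6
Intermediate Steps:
A = -697923/392203 (A = 697923*(-1/392203) = -697923/392203 ≈ -1.7795)
1/(A + E) = 1/(-697923/392203 - 304668) = 1/(-119492401527/392203) = -392203/119492401527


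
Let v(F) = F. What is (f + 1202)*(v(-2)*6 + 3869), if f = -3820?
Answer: -10097626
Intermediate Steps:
(f + 1202)*(v(-2)*6 + 3869) = (-3820 + 1202)*(-2*6 + 3869) = -2618*(-12 + 3869) = -2618*3857 = -10097626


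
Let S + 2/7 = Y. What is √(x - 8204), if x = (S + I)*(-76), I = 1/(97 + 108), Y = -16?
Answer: 4*I*√896619570/1435 ≈ 83.467*I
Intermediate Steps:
I = 1/205 ≈ 0.0048781
S = -114/7 (S = -2/7 - 16 = -114/7 ≈ -16.286)
x = 1775588/1435 (x = (-114/7 + 1/205)*(-76) = -23363/1435*(-76) = 1775588/1435 ≈ 1237.3)
√(x - 8204) = √(1775588/1435 - 8204) = √(-9997152/1435) = 4*I*√896619570/1435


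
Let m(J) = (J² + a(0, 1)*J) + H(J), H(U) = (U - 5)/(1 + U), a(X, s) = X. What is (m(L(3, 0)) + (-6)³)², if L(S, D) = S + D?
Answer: 172225/4 ≈ 43056.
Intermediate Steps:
L(S, D) = D + S
H(U) = (-5 + U)/(1 + U)
m(J) = J² + (-5 + J)/(1 + J) (m(J) = (J² + 0*J) + (-5 + J)/(1 + J) = (J² + 0) + (-5 + J)/(1 + J) = J² + (-5 + J)/(1 + J))
(m(L(3, 0)) + (-6)³)² = ((-5 + (0 + 3) + (0 + 3)²*(1 + (0 + 3)))/(1 + (0 + 3)) + (-6)³)² = ((-5 + 3 + 3²*(1 + 3))/(1 + 3) - 216)² = ((-5 + 3 + 9*4)/4 - 216)² = ((-5 + 3 + 36)/4 - 216)² = ((¼)*34 - 216)² = (17/2 - 216)² = (-415/2)² = 172225/4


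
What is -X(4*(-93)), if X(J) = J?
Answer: 372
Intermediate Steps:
-X(4*(-93)) = -4*(-93) = -1*(-372) = 372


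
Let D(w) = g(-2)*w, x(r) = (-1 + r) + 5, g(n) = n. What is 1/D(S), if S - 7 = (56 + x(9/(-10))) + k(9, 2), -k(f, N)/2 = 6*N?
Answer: -5/421 ≈ -0.011876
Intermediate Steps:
k(f, N) = -12*N
x(r) = 4 + r
S = 421/10 (S = 7 + ((56 + (4 + 9/(-10))) - 12*2) = 7 + ((56 + (4 + 9*(-⅒))) - 24) = 7 + ((56 + (4 - 9/10)) - 24) = 7 + ((56 + 31/10) - 24) = 7 + (591/10 - 24) = 7 + 351/10 = 421/10 ≈ 42.100)
D(w) = -2*w
1/D(S) = 1/(-2*421/10) = 1/(-421/5) = -5/421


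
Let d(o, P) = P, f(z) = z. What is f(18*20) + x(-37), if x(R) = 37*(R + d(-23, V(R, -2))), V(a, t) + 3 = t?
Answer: -1194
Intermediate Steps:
V(a, t) = -3 + t
x(R) = -185 + 37*R (x(R) = 37*(R + (-3 - 2)) = 37*(R - 5) = 37*(-5 + R) = -185 + 37*R)
f(18*20) + x(-37) = 18*20 + (-185 + 37*(-37)) = 360 + (-185 - 1369) = 360 - 1554 = -1194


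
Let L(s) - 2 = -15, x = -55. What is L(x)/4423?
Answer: -13/4423 ≈ -0.0029392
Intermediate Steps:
L(s) = -13 (L(s) = 2 - 15 = -13)
L(x)/4423 = -13/4423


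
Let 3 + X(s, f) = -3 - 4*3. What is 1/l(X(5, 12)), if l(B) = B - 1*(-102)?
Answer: 1/84 ≈ 0.011905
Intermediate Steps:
X(s, f) = -18 (X(s, f) = -3 + (-3 - 4*3) = -3 + (-3 - 12) = -3 - 15 = -18)
l(B) = 102 + B (l(B) = B + 102 = 102 + B)
1/l(X(5, 12)) = 1/(102 - 18) = 1/84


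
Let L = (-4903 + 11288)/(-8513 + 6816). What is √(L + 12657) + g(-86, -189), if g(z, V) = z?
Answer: -86 + 4*√2277431698/1697 ≈ 26.487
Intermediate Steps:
L = -6385/1697 (L = 6385/(-1697) = 6385*(-1/1697) = -6385/1697 ≈ -3.7625)
√(L + 12657) + g(-86, -189) = √(-6385/1697 + 12657) - 86 = √(21472544/1697) - 86 = 4*√2277431698/1697 - 86 = -86 + 4*√2277431698/1697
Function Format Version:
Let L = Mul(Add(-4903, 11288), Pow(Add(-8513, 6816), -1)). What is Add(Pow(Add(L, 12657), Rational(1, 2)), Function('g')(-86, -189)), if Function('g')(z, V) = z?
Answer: Add(-86, Mul(Rational(4, 1697), Pow(2277431698, Rational(1, 2)))) ≈ 26.487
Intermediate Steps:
L = Rational(-6385, 1697) (L = Mul(6385, Pow(-1697, -1)) = Mul(6385, Rational(-1, 1697)) = Rational(-6385, 1697) ≈ -3.7625)
Add(Pow(Add(L, 12657), Rational(1, 2)), Function('g')(-86, -189)) = Add(Pow(Add(Rational(-6385, 1697), 12657), Rational(1, 2)), -86) = Add(Pow(Rational(21472544, 1697), Rational(1, 2)), -86) = Add(Mul(Rational(4, 1697), Pow(2277431698, Rational(1, 2))), -86) = Add(-86, Mul(Rational(4, 1697), Pow(2277431698, Rational(1, 2))))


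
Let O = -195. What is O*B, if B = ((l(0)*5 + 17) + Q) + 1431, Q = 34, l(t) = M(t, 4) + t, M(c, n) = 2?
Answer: -290940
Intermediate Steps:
l(t) = 2 + t
B = 1492 (B = (((2 + 0)*5 + 17) + 34) + 1431 = ((2*5 + 17) + 34) + 1431 = ((10 + 17) + 34) + 1431 = (27 + 34) + 1431 = 61 + 1431 = 1492)
O*B = -195*1492 = -290940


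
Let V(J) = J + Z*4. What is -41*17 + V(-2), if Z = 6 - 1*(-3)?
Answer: -663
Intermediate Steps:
Z = 9 (Z = 6 + 3 = 9)
V(J) = 36 + J (V(J) = J + 9*4 = J + 36 = 36 + J)
-41*17 + V(-2) = -41*17 + (36 - 2) = -697 + 34 = -663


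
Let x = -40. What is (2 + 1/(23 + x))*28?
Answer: 924/17 ≈ 54.353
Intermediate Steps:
(2 + 1/(23 + x))*28 = (2 + 1/(23 - 40))*28 = (2 + 1/(-17))*28 = (2 - 1/17)*28 = (33/17)*28 = 924/17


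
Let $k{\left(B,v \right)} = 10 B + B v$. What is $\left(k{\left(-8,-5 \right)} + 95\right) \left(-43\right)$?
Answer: $-2365$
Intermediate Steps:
$\left(k{\left(-8,-5 \right)} + 95\right) \left(-43\right) = \left(- 8 \left(10 - 5\right) + 95\right) \left(-43\right) = \left(\left(-8\right) 5 + 95\right) \left(-43\right) = \left(-40 + 95\right) \left(-43\right) = 55 \left(-43\right) = -2365$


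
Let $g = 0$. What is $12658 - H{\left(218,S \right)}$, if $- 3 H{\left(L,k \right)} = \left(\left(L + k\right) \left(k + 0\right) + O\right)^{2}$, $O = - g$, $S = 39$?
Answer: $33499501$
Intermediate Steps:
$O = 0$ ($O = \left(-1\right) 0 = 0$)
$H{\left(L,k \right)} = - \frac{k^{2} \left(L + k\right)^{2}}{3}$ ($H{\left(L,k \right)} = - \frac{\left(\left(L + k\right) \left(k + 0\right) + 0\right)^{2}}{3} = - \frac{\left(\left(L + k\right) k + 0\right)^{2}}{3} = - \frac{\left(k \left(L + k\right) + 0\right)^{2}}{3} = - \frac{\left(k \left(L + k\right)\right)^{2}}{3} = - \frac{k^{2} \left(L + k\right)^{2}}{3}$)
$12658 - H{\left(218,S \right)} = 12658 - - \frac{39^{2} \left(218 + 39\right)^{2}}{3} = 12658 - \left(- \frac{1}{3}\right) 1521 \cdot 257^{2} = 12658 - \left(- \frac{1}{3}\right) 1521 \cdot 66049 = 12658 - -33486843 = 12658 + 33486843 = 33499501$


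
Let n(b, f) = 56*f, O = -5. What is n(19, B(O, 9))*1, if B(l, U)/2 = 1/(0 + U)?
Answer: 112/9 ≈ 12.444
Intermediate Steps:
B(l, U) = 2/U (B(l, U) = 2/(0 + U) = 2/U)
n(19, B(O, 9))*1 = (56*(2/9))*1 = (112/9)*1 = 112/9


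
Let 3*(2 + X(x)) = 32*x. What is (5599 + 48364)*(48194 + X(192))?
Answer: 2711101120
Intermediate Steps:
X(x) = -2 + 32*x/3 (X(x) = -2 + (32*x)/3 = -2 + 32*x/3)
(5599 + 48364)*(48194 + X(192)) = (5599 + 48364)*(48194 + (-2 + (32/3)*192)) = 53963*(48194 + (-2 + 2048)) = 53963*(48194 + 2046) = 53963*50240 = 2711101120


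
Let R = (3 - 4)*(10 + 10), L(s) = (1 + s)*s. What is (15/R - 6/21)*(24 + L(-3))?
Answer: -435/14 ≈ -31.071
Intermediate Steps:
L(s) = s*(1 + s)
R = -20 (R = -1*20 = -20)
(15/R - 6/21)*(24 + L(-3)) = (15/(-20) - 6/21)*(24 - 3*(1 - 3)) = (15*(-1/20) - 6*1/21)*(24 - 3*(-2)) = (-¾ - 2/7)*(24 + 6) = -29/28*30 = -435/14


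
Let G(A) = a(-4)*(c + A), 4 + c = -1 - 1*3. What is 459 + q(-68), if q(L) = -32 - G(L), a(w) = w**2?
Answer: 1643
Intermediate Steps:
c = -8 (c = -4 + (-1 - 1*3) = -4 + (-1 - 3) = -4 - 4 = -8)
G(A) = -128 + 16*A (G(A) = (-4)**2*(-8 + A) = 16*(-8 + A) = -128 + 16*A)
q(L) = 96 - 16*L (q(L) = -32 - (-128 + 16*L) = -32 + (128 - 16*L) = 96 - 16*L)
459 + q(-68) = 459 + (96 - 16*(-68)) = 459 + (96 + 1088) = 459 + 1184 = 1643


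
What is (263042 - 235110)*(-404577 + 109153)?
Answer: -8251783168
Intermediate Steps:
(263042 - 235110)*(-404577 + 109153) = 27932*(-295424) = -8251783168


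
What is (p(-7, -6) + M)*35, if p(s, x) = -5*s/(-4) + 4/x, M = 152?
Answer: 59885/12 ≈ 4990.4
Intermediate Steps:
p(s, x) = 4/x + 5*s/4 (p(s, x) = -5*s*(-¼) + 4/x = 5*s/4 + 4/x = 4/x + 5*s/4)
(p(-7, -6) + M)*35 = ((4/(-6) + (5/4)*(-7)) + 152)*35 = ((4*(-⅙) - 35/4) + 152)*35 = ((-⅔ - 35/4) + 152)*35 = (-113/12 + 152)*35 = (1711/12)*35 = 59885/12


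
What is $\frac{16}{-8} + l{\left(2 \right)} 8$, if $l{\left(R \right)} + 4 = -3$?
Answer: $-58$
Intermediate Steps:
$l{\left(R \right)} = -7$ ($l{\left(R \right)} = -4 - 3 = -7$)
$\frac{16}{-8} + l{\left(2 \right)} 8 = \frac{16}{-8} - 56 = 16 \left(- \frac{1}{8}\right) - 56 = -2 - 56 = -58$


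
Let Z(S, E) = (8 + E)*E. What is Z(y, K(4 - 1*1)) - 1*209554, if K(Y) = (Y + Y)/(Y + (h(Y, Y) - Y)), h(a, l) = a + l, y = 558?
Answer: -209545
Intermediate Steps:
K(Y) = 1 (K(Y) = (Y + Y)/(Y + ((Y + Y) - Y)) = (2*Y)/(Y + (2*Y - Y)) = (2*Y)/(Y + Y) = (2*Y)/((2*Y)) = (2*Y)*(1/(2*Y)) = 1)
Z(S, E) = E*(8 + E)
Z(y, K(4 - 1*1)) - 1*209554 = 1*(8 + 1) - 1*209554 = 1*9 - 209554 = 9 - 209554 = -209545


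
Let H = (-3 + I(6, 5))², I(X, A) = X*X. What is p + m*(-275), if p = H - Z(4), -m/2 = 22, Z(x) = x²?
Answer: 13173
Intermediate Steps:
m = -44 (m = -2*22 = -44)
I(X, A) = X²
H = 1089 (H = (-3 + 6²)² = (-3 + 36)² = 33² = 1089)
p = 1073 (p = 1089 - 1*4² = 1089 - 1*16 = 1089 - 16 = 1073)
p + m*(-275) = 1073 - 44*(-275) = 1073 + 12100 = 13173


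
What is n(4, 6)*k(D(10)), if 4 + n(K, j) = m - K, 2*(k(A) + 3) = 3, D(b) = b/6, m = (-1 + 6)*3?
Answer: -21/2 ≈ -10.500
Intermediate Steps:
m = 15 (m = 5*3 = 15)
D(b) = b/6 (D(b) = b*(⅙) = b/6)
k(A) = -3/2 (k(A) = -3 + (½)*3 = -3 + 3/2 = -3/2)
n(K, j) = 11 - K (n(K, j) = -4 + (15 - K) = 11 - K)
n(4, 6)*k(D(10)) = (11 - 1*4)*(-3/2) = (11 - 4)*(-3/2) = 7*(-3/2) = -21/2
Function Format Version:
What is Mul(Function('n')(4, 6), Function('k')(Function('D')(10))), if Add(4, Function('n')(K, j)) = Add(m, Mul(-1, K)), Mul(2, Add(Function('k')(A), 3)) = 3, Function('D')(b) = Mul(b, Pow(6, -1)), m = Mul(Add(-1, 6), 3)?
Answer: Rational(-21, 2) ≈ -10.500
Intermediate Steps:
m = 15 (m = Mul(5, 3) = 15)
Function('D')(b) = Mul(Rational(1, 6), b) (Function('D')(b) = Mul(b, Rational(1, 6)) = Mul(Rational(1, 6), b))
Function('k')(A) = Rational(-3, 2) (Function('k')(A) = Add(-3, Mul(Rational(1, 2), 3)) = Add(-3, Rational(3, 2)) = Rational(-3, 2))
Function('n')(K, j) = Add(11, Mul(-1, K)) (Function('n')(K, j) = Add(-4, Add(15, Mul(-1, K))) = Add(11, Mul(-1, K)))
Mul(Function('n')(4, 6), Function('k')(Function('D')(10))) = Mul(Add(11, Mul(-1, 4)), Rational(-3, 2)) = Mul(Add(11, -4), Rational(-3, 2)) = Mul(7, Rational(-3, 2)) = Rational(-21, 2)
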